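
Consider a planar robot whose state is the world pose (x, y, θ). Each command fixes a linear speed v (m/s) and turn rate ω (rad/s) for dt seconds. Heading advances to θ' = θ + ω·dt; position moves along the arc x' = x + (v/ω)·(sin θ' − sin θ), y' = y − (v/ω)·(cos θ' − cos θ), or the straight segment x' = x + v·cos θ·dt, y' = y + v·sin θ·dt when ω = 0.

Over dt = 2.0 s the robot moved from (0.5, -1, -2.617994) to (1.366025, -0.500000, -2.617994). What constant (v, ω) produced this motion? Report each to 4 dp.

Δθ = -2.617994 − -2.617994 = 0.000000
ω = Δθ/dt = 0.000000/2.0 = 0.0000
ω = 0 → v = (Δx·cos θ + Δy·sin θ)/dt = -0.5000

v = -0.5000, ω = 0.0000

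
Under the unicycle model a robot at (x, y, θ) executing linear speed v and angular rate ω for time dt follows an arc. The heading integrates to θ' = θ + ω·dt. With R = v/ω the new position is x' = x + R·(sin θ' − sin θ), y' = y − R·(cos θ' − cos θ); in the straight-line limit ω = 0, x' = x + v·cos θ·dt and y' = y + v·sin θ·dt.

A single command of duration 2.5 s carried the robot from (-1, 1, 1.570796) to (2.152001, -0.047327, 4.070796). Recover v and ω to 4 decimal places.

Δθ = 4.070796 − 1.570796 = 2.500000
ω = Δθ/dt = 2.500000/2.5 = 1.0000
R = Δx/(sin θ' − sin θ) = -1.7500
v = R·ω = -1.7500·1.0000 = -1.7500

v = -1.7500, ω = 1.0000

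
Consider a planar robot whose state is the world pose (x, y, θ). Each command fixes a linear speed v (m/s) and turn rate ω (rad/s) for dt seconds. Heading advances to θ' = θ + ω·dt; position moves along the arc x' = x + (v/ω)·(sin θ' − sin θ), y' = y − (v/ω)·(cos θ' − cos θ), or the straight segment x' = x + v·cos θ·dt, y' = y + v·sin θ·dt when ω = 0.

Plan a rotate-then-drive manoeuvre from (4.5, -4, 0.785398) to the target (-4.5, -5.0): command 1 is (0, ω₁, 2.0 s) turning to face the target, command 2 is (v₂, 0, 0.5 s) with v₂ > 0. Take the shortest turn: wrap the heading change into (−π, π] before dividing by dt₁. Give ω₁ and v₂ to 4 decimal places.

heading to target = atan2(-5−-4, -4.5−4.5) = -3.0309
Δθ = wrap(-3.0309 − 0.7854) = 2.4669; ω₁ = Δθ/dt₁ = 1.2334
distance = √((-4.5−4.5)² + (-5−-4)²) = 9.0554; v₂ = distance/dt₂ = 18.1108

ω₁ = 1.2334, v₂ = 18.1108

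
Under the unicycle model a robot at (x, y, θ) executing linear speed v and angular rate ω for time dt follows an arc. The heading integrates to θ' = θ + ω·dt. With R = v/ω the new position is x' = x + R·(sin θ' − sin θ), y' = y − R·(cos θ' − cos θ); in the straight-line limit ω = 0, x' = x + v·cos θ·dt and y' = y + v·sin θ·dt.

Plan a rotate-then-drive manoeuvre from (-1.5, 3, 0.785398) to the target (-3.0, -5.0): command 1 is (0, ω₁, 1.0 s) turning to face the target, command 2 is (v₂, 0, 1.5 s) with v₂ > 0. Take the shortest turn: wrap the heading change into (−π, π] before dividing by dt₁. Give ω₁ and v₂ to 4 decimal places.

heading to target = atan2(-5−3, -3−-1.5) = -1.7561
Δθ = wrap(-1.7561 − 0.7854) = -2.5415; ω₁ = Δθ/dt₁ = -2.5415
distance = √((-3−-1.5)² + (-5−3)²) = 8.1394; v₂ = distance/dt₂ = 5.4263

ω₁ = -2.5415, v₂ = 5.4263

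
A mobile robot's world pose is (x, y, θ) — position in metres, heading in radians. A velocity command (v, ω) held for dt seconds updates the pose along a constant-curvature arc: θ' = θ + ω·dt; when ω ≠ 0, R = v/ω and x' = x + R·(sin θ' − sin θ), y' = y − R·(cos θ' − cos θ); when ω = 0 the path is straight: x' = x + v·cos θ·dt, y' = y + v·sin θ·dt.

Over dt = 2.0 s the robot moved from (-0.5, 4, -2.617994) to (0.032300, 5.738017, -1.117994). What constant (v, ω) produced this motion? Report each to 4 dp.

v = -1.0000, ω = 0.7500

Δθ = -1.117994 − -2.617994 = 1.500000
ω = Δθ/dt = 1.500000/2.0 = 0.7500
R = −Δy/(cos θ' − cos θ) = -1.3333
v = R·ω = -1.3333·0.7500 = -1.0000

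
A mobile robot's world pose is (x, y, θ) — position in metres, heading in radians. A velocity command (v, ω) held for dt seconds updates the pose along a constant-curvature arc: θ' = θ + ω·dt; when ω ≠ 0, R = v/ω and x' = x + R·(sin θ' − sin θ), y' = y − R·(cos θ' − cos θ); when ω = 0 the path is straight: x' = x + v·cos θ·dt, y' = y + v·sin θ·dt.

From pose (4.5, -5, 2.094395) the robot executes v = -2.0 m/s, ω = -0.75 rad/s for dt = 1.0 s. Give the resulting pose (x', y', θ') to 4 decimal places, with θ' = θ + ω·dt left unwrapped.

(4.7892, -6.9319, 1.3444)

θ' = 2.0944 + -0.75·1.0 = 1.3444
R = v/ω = -2.0/-0.75 = 2.6667
x' = 4.5 + 2.6667·(sin 1.3444 − sin 2.0944) = 4.7892
y' = -5 − 2.6667·(cos 1.3444 − cos 2.0944) = -6.9319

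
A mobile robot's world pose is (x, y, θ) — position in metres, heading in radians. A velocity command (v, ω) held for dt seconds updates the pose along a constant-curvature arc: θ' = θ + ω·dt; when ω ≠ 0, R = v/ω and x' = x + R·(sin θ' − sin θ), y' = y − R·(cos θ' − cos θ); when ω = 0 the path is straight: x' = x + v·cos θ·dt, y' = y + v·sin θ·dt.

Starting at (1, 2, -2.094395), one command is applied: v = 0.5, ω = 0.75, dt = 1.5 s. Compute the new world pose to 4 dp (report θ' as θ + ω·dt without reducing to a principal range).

(1.0277, 1.2895, -0.9694)

θ' = -2.0944 + 0.75·1.5 = -0.9694
R = v/ω = 0.5/0.75 = 0.6667
x' = 1 + 0.6667·(sin -0.9694 − sin -2.0944) = 1.0277
y' = 2 − 0.6667·(cos -0.9694 − cos -2.0944) = 1.2895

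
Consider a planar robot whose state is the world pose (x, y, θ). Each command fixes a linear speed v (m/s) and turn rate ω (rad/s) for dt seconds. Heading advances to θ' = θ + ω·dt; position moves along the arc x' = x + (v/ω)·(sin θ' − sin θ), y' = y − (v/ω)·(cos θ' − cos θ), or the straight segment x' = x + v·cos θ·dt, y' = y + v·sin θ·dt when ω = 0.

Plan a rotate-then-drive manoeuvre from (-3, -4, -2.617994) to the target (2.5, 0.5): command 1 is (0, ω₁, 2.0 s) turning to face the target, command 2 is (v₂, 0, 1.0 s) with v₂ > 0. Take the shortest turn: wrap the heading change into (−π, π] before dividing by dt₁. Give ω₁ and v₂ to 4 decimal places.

heading to target = atan2(0.5−-4, 2.5−-3) = 0.6857
Δθ = wrap(0.6857 − -2.6180) = -2.9795; ω₁ = Δθ/dt₁ = -1.4897
distance = √((2.5−-3)² + (0.5−-4)²) = 7.1063; v₂ = distance/dt₂ = 7.1063

ω₁ = -1.4897, v₂ = 7.1063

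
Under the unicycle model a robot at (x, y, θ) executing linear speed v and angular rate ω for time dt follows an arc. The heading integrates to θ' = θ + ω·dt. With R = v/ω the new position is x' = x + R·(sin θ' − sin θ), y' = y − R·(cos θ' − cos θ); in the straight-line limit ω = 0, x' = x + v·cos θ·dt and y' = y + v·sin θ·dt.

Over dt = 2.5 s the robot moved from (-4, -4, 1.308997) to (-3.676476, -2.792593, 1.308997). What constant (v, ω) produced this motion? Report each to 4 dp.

Δθ = 1.308997 − 1.308997 = 0.000000
ω = Δθ/dt = 0.000000/2.5 = 0.0000
ω = 0 → v = (Δx·cos θ + Δy·sin θ)/dt = 0.5000

v = 0.5000, ω = 0.0000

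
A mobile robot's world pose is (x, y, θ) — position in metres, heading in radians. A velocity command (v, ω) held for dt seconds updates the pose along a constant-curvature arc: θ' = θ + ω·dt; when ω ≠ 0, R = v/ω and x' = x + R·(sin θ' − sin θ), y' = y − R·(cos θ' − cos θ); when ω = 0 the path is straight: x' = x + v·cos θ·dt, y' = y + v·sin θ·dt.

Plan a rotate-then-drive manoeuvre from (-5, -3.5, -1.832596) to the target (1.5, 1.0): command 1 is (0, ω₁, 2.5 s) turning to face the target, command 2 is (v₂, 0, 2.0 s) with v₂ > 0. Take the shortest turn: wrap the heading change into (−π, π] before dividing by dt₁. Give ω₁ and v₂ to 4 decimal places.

heading to target = atan2(1−-3.5, 1.5−-5) = 0.6055
Δθ = wrap(0.6055 − -1.8326) = 2.4381; ω₁ = Δθ/dt₁ = 0.9753
distance = √((1.5−-5)² + (1−-3.5)²) = 7.9057; v₂ = distance/dt₂ = 3.9528

ω₁ = 0.9753, v₂ = 3.9528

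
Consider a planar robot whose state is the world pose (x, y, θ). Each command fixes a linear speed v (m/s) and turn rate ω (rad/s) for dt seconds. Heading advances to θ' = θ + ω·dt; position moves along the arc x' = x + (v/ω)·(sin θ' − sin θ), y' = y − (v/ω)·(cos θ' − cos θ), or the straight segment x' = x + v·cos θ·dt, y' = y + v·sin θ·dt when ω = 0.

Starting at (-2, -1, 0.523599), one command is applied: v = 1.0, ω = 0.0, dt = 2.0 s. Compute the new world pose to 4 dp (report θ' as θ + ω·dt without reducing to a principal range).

(-0.2679, 0.0000, 0.5236)

θ' = 0.5236 + 0.0·2.0 = 0.5236
ω = 0 → straight: x' = -2 + 1.0·cos(0.5236)·2.0 = -0.2679
y' = -1 + 1.0·sin(0.5236)·2.0 = 0.0000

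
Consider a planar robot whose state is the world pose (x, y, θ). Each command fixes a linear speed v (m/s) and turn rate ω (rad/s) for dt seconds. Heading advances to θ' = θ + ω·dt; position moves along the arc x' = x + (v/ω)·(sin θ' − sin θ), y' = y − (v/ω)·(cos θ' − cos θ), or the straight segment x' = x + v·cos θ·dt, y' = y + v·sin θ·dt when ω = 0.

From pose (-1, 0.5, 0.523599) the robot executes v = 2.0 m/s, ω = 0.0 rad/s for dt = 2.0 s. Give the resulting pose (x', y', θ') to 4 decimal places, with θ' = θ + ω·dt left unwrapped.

θ' = 0.5236 + 0.0·2.0 = 0.5236
ω = 0 → straight: x' = -1 + 2.0·cos(0.5236)·2.0 = 2.4641
y' = 0.5 + 2.0·sin(0.5236)·2.0 = 2.5000

(2.4641, 2.5000, 0.5236)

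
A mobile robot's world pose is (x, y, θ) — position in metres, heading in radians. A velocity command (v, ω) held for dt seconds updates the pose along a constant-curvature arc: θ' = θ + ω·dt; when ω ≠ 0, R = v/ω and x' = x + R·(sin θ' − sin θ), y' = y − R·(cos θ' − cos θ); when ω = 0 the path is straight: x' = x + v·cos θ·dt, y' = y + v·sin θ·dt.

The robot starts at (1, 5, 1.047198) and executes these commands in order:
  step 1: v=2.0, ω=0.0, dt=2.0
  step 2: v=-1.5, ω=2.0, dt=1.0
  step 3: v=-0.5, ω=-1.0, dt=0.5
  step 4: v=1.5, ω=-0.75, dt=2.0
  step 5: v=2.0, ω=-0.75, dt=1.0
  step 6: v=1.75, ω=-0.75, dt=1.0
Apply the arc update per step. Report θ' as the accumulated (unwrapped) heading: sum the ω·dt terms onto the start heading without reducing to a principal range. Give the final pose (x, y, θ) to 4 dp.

step 1: θ'=1.0472 (straight) → pose (3.0000, 8.4641, 1.0472)
step 2: θ'=3.0472 (R=-0.7500) → pose (3.5788, 7.3424, 3.0472)
step 3: θ'=2.5472 (R=0.5000) → pose (3.8117, 7.2589, 2.5472)
step 4: θ'=1.0472 (R=-2.0000) → pose (3.1997, 9.9159, 1.0472)
step 5: θ'=0.2972 (R=-2.6667) → pose (4.7282, 11.1323, 0.2972)
step 6: θ'=-0.4528 (R=-2.3333) → pose (6.4323, 10.9995, -0.4528)

(6.4323, 10.9995, -0.4528)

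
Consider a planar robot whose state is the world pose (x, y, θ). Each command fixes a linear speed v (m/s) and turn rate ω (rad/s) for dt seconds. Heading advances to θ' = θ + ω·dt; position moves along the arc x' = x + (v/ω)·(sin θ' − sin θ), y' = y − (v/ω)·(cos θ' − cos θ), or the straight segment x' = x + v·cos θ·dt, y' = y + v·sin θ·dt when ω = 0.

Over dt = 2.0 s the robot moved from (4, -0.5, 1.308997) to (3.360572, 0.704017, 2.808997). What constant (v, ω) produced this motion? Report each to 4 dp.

v = 0.7500, ω = 0.7500

Δθ = 2.808997 − 1.308997 = 1.500000
ω = Δθ/dt = 1.500000/2.0 = 0.7500
R = −Δy/(cos θ' − cos θ) = 1.0000
v = R·ω = 1.0000·0.7500 = 0.7500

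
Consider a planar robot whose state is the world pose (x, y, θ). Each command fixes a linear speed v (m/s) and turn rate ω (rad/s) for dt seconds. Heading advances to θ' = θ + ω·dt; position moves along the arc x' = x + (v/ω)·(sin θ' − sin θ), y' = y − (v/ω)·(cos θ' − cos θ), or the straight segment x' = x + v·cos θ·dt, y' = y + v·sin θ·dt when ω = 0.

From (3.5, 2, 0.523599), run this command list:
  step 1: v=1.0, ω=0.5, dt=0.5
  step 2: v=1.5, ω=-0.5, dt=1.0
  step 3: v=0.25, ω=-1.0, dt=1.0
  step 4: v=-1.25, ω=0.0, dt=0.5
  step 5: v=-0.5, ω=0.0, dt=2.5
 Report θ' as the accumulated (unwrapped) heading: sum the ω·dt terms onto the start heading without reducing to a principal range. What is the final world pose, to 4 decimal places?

step 1: θ'=0.7736 (R=2.0000) → pose (3.8974, 2.3012, 0.7736)
step 2: θ'=0.2736 (R=-3.0000) → pose (5.1830, 3.0435, 0.2736)
step 3: θ'=-0.7264 (R=-0.2500) → pose (5.4166, 2.9897, -0.7264)
step 4: θ'=-0.7264 (straight) → pose (4.9493, 3.4048, -0.7264)
step 5: θ'=-0.7264 (straight) → pose (4.0149, 4.2350, -0.7264)

(4.0149, 4.2350, -0.7264)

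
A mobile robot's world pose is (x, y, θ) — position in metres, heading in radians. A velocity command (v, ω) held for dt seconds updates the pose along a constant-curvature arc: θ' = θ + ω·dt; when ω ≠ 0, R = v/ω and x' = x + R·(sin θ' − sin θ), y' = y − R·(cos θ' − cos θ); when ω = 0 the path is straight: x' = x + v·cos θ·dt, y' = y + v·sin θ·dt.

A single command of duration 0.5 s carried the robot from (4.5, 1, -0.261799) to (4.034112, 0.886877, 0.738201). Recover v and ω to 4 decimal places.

v = -1.0000, ω = 2.0000

Δθ = 0.738201 − -0.261799 = 1.000000
ω = Δθ/dt = 1.000000/0.5 = 2.0000
R = Δx/(sin θ' − sin θ) = -0.5000
v = R·ω = -0.5000·2.0000 = -1.0000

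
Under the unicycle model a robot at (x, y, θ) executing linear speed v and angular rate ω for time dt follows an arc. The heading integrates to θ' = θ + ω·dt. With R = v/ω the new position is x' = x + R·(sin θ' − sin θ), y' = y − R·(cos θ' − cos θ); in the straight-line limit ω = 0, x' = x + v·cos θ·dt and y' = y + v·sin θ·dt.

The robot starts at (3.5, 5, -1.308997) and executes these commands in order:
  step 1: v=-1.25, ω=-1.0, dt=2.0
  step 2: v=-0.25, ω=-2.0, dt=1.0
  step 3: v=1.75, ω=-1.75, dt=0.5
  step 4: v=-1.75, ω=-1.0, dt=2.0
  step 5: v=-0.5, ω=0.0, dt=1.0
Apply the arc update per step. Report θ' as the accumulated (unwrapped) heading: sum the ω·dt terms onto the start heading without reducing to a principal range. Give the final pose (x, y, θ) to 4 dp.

(4.0597, 9.5773, -8.1840)

step 1: θ'=-3.3090 (R=1.2500) → pose (4.9157, 6.5560, -3.3090)
step 2: θ'=-5.3090 (R=0.1250) → pose (4.9983, 6.3626, -5.3090)
step 3: θ'=-6.1840 (R=-1.0000) → pose (5.7265, 6.7958, -6.1840)
step 4: θ'=-8.1840 (R=1.7500) → pose (3.8976, 9.1043, -8.1840)
step 5: θ'=-8.1840 (straight) → pose (4.0597, 9.5773, -8.1840)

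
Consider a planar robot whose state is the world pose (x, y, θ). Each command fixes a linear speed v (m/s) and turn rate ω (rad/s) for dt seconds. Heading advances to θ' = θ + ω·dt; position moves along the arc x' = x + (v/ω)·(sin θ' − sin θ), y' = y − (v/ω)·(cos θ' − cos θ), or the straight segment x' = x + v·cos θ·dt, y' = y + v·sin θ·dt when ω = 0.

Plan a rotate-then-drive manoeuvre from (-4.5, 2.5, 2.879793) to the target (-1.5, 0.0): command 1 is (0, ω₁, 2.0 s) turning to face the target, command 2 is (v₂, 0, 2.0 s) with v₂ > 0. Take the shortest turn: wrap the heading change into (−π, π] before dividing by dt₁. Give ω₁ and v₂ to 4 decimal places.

ω₁ = 1.3543, v₂ = 1.9526

heading to target = atan2(0−2.5, -1.5−-4.5) = -0.6947
Δθ = wrap(-0.6947 − 2.8798) = 2.7087; ω₁ = Δθ/dt₁ = 1.3543
distance = √((-1.5−-4.5)² + (0−2.5)²) = 3.9051; v₂ = distance/dt₂ = 1.9526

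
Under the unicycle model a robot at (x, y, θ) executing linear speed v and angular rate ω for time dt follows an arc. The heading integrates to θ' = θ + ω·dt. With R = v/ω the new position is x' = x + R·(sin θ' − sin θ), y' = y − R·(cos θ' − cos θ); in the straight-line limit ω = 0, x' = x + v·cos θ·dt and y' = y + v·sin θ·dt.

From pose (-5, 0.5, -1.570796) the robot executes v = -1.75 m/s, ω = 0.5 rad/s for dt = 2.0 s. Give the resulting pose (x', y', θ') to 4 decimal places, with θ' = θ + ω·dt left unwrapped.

θ' = -1.5708 + 0.5·2.0 = -0.5708
R = v/ω = -1.75/0.5 = -3.5000
x' = -5 + -3.5000·(sin -0.5708 − sin -1.5708) = -6.6089
y' = 0.5 − -3.5000·(cos -0.5708 − cos -1.5708) = 3.4451

(-6.6089, 3.4451, -0.5708)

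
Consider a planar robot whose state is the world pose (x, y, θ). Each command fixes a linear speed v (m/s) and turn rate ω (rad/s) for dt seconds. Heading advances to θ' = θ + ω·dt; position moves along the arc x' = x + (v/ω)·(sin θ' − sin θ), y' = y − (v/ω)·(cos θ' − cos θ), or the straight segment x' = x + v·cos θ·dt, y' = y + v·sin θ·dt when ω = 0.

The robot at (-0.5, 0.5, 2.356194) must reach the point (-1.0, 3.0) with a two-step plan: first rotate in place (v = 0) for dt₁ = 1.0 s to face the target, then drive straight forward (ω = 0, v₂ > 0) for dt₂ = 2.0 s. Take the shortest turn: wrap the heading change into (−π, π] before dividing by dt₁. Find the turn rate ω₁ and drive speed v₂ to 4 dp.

heading to target = atan2(3−0.5, -1−-0.5) = 1.7682
Δθ = wrap(1.7682 − 2.3562) = -0.5880; ω₁ = Δθ/dt₁ = -0.5880
distance = √((-1−-0.5)² + (3−0.5)²) = 2.5495; v₂ = distance/dt₂ = 1.2748

ω₁ = -0.5880, v₂ = 1.2748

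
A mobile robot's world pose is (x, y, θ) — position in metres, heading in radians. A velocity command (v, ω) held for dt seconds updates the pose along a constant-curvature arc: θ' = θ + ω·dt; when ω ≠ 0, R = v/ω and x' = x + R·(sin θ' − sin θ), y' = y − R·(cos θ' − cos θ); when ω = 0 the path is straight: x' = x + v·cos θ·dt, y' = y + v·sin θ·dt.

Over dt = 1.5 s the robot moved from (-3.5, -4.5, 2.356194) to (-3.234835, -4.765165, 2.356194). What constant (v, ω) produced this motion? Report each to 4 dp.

Δθ = 2.356194 − 2.356194 = 0.000000
ω = Δθ/dt = 0.000000/1.5 = 0.0000
ω = 0 → v = (Δx·cos θ + Δy·sin θ)/dt = -0.2500

v = -0.2500, ω = 0.0000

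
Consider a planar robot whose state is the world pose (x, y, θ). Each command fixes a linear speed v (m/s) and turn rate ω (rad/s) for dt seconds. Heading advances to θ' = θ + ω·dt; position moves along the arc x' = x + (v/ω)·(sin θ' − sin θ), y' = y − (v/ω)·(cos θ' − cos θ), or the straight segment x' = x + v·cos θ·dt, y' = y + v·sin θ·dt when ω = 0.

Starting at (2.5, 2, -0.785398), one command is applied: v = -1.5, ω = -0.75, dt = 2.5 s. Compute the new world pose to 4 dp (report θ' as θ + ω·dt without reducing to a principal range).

θ' = -0.7854 + -0.75·2.5 = -2.6604
R = v/ω = -1.5/-0.75 = 2.0000
x' = 2.5 + 2.0000·(sin -2.6604 − sin -0.7854) = 2.9885
y' = 2 − 2.0000·(cos -2.6604 − cos -0.7854) = 5.1871

(2.9885, 5.1871, -2.6604)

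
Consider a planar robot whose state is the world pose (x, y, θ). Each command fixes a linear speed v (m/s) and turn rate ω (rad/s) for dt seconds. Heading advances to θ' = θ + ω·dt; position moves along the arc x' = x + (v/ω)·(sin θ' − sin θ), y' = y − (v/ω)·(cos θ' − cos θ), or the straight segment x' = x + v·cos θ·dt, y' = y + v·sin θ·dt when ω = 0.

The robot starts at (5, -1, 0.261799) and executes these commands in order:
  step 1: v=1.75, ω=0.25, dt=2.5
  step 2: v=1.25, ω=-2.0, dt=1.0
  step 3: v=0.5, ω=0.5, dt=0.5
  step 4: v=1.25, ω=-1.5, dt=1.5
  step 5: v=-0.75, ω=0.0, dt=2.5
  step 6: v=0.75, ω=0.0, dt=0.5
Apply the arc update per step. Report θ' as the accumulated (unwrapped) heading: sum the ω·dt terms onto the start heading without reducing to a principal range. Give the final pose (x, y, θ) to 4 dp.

step 1: θ'=0.8868 (R=7.0000) → pose (8.6136, 1.3382, 0.8868)
step 2: θ'=-1.1132 (R=-0.6250) → pose (9.6587, 1.2194, -1.1132)
step 3: θ'=-0.8632 (R=1.0000) → pose (9.7959, 1.0112, -0.8632)
step 4: θ'=-3.1132 (R=-0.8333) → pose (9.1863, -0.3635, -3.1132)
step 5: θ'=-3.1132 (straight) → pose (11.0606, -0.3103, -3.1132)
step 6: θ'=-3.1132 (straight) → pose (10.6857, -0.3209, -3.1132)

(10.6857, -0.3209, -3.1132)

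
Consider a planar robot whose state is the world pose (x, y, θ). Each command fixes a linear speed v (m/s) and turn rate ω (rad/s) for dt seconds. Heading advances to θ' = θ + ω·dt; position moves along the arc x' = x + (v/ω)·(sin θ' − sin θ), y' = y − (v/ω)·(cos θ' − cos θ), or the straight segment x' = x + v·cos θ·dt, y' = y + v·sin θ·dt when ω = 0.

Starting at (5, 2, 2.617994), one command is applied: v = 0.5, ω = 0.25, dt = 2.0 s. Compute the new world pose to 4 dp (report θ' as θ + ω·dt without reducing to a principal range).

θ' = 2.6180 + 0.25·2.0 = 3.1180
R = v/ω = 0.5/0.25 = 2.0000
x' = 5 + 2.0000·(sin 3.1180 − sin 2.6180) = 4.0472
y' = 2 − 2.0000·(cos 3.1180 − cos 2.6180) = 2.2674

(4.0472, 2.2674, 3.1180)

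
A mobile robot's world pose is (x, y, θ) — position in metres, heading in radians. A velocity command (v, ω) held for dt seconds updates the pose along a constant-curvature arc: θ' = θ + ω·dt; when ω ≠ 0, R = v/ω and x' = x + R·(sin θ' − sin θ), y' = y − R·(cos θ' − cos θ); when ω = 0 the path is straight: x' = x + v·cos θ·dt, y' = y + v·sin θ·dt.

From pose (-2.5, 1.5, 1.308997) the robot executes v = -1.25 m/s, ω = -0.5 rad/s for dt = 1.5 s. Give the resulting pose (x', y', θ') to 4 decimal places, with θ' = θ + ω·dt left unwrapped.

(-3.5890, 0.0276, 0.5590)

θ' = 1.3090 + -0.5·1.5 = 0.5590
R = v/ω = -1.25/-0.5 = 2.5000
x' = -2.5 + 2.5000·(sin 0.5590 − sin 1.3090) = -3.5890
y' = 1.5 − 2.5000·(cos 0.5590 − cos 1.3090) = 0.0276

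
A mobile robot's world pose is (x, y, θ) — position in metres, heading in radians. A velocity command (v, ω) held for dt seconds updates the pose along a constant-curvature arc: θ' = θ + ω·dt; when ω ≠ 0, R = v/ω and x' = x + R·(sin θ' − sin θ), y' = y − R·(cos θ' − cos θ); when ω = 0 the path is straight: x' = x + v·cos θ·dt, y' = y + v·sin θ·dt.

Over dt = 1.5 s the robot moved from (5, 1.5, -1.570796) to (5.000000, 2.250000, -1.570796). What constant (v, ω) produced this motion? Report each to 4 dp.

Δθ = -1.570796 − -1.570796 = 0.000000
ω = Δθ/dt = 0.000000/1.5 = 0.0000
ω = 0 → v = (Δx·cos θ + Δy·sin θ)/dt = -0.5000

v = -0.5000, ω = 0.0000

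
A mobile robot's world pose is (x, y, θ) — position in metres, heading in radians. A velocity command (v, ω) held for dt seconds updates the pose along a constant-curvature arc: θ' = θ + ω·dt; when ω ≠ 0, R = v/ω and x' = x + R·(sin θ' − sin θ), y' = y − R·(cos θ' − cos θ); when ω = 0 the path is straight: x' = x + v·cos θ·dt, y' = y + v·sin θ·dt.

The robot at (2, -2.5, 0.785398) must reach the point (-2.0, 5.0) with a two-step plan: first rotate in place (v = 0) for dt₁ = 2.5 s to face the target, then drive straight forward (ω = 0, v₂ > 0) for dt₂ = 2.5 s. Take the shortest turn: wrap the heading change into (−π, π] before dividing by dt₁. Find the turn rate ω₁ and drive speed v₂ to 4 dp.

heading to target = atan2(5−-2.5, -2−2) = 2.0608
Δθ = wrap(2.0608 − 0.7854) = 1.2754; ω₁ = Δθ/dt₁ = 0.5101
distance = √((-2−2)² + (5−-2.5)²) = 8.5000; v₂ = distance/dt₂ = 3.4000

ω₁ = 0.5101, v₂ = 3.4000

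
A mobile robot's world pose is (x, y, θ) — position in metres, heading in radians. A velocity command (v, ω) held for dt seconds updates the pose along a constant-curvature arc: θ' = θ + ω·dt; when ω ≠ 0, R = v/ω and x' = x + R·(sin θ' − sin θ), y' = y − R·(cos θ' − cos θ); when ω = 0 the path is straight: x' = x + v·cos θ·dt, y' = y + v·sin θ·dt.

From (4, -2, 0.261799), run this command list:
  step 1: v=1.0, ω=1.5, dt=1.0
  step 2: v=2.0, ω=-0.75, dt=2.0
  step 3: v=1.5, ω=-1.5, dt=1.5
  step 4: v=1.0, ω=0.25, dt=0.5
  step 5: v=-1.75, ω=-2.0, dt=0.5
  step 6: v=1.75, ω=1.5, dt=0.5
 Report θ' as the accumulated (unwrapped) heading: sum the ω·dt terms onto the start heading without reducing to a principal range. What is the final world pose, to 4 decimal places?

(7.3281, 0.0823, -2.1132)

step 1: θ'=1.7618 (R=0.6667) → pose (4.4820, -1.2295, 1.7618)
step 2: θ'=0.2618 (R=-2.6667) → pose (6.4100, 1.8526, 0.2618)
step 3: θ'=-1.9882 (R=-1.0000) → pose (7.5829, 0.4812, -1.9882)
step 4: θ'=-1.8632 (R=4.0000) → pose (7.4093, 0.0127, -1.8632)
step 5: θ'=-2.8632 (R=0.8750) → pose (8.0067, 0.6018, -2.8632)
step 6: θ'=-2.1132 (R=1.1667) → pose (7.3281, 0.0823, -2.1132)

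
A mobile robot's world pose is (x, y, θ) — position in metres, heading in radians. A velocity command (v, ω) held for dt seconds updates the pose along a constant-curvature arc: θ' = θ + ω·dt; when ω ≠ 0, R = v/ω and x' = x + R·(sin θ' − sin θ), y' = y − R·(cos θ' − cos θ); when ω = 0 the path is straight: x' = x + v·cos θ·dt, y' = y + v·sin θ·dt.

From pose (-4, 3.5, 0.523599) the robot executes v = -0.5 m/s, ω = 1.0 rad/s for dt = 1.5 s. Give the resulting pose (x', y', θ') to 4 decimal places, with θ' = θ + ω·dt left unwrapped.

(-4.1996, 2.8482, 2.0236)

θ' = 0.5236 + 1.0·1.5 = 2.0236
R = v/ω = -0.5/1.0 = -0.5000
x' = -4 + -0.5000·(sin 2.0236 − sin 0.5236) = -4.1996
y' = 3.5 − -0.5000·(cos 2.0236 − cos 0.5236) = 2.8482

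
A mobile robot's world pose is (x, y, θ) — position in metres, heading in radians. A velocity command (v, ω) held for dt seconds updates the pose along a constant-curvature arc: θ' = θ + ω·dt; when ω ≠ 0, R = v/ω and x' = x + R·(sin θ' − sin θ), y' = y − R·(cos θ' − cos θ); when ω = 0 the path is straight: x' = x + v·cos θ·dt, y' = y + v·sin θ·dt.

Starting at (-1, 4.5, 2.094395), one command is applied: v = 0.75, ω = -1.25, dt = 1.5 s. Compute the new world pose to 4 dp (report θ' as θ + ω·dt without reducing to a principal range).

(-0.6110, 5.3856, 0.2194)

θ' = 2.0944 + -1.25·1.5 = 0.2194
R = v/ω = 0.75/-1.25 = -0.6000
x' = -1 + -0.6000·(sin 0.2194 − sin 2.0944) = -0.6110
y' = 4.5 − -0.6000·(cos 0.2194 − cos 2.0944) = 5.3856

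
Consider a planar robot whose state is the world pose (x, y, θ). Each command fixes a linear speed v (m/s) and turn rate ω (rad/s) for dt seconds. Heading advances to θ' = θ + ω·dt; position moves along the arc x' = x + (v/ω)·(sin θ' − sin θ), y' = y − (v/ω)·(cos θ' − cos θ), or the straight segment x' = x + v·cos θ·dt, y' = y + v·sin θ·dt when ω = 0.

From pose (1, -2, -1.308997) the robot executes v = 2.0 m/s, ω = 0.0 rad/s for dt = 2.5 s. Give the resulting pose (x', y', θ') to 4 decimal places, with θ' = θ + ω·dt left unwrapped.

θ' = -1.3090 + 0.0·2.5 = -1.3090
ω = 0 → straight: x' = 1 + 2.0·cos(-1.3090)·2.5 = 2.2941
y' = -2 + 2.0·sin(-1.3090)·2.5 = -6.8296

(2.2941, -6.8296, -1.3090)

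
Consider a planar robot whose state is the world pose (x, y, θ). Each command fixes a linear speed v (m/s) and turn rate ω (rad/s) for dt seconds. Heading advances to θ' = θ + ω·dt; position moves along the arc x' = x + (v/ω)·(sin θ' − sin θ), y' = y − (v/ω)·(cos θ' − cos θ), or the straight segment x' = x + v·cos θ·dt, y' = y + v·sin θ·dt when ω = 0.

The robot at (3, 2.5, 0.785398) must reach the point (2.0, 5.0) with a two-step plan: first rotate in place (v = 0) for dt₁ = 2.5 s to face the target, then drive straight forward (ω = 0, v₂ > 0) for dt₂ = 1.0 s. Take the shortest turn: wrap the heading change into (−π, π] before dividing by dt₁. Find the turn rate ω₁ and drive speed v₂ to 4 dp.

ω₁ = 0.4664, v₂ = 2.6926

heading to target = atan2(5−2.5, 2−3) = 1.9513
Δθ = wrap(1.9513 − 0.7854) = 1.1659; ω₁ = Δθ/dt₁ = 0.4664
distance = √((2−3)² + (5−2.5)²) = 2.6926; v₂ = distance/dt₂ = 2.6926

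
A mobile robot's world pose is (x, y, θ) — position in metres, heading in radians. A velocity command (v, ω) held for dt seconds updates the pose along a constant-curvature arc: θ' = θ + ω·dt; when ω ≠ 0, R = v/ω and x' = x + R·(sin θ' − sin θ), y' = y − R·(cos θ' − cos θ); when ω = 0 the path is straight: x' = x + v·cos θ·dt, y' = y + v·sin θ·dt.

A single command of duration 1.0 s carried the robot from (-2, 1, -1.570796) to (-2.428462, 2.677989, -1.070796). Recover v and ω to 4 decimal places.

v = -1.7500, ω = 0.5000

Δθ = -1.070796 − -1.570796 = 0.500000
ω = Δθ/dt = 0.500000/1.0 = 0.5000
R = −Δy/(cos θ' − cos θ) = -3.5000
v = R·ω = -3.5000·0.5000 = -1.7500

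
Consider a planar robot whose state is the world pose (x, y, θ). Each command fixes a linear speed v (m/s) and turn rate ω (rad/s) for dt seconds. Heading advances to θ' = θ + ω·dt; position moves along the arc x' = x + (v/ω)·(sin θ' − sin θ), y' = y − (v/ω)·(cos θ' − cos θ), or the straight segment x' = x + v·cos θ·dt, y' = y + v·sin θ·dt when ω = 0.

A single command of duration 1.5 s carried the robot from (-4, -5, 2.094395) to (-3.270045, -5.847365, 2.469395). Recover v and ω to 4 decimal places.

Δθ = 2.469395 − 2.094395 = 0.375000
ω = Δθ/dt = 0.375000/1.5 = 0.2500
R = −Δy/(cos θ' − cos θ) = -3.0000
v = R·ω = -3.0000·0.2500 = -0.7500

v = -0.7500, ω = 0.2500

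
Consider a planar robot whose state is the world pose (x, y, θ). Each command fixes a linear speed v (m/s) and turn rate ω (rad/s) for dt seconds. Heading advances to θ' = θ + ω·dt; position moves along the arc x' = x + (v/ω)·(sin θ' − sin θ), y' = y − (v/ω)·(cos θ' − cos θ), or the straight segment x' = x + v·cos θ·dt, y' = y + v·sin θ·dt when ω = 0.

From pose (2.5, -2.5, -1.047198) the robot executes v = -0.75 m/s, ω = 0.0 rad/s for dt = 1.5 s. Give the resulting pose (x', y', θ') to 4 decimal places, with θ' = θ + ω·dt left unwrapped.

θ' = -1.0472 + 0.0·1.5 = -1.0472
ω = 0 → straight: x' = 2.5 + -0.75·cos(-1.0472)·1.5 = 1.9375
y' = -2.5 + -0.75·sin(-1.0472)·1.5 = -1.5257

(1.9375, -1.5257, -1.0472)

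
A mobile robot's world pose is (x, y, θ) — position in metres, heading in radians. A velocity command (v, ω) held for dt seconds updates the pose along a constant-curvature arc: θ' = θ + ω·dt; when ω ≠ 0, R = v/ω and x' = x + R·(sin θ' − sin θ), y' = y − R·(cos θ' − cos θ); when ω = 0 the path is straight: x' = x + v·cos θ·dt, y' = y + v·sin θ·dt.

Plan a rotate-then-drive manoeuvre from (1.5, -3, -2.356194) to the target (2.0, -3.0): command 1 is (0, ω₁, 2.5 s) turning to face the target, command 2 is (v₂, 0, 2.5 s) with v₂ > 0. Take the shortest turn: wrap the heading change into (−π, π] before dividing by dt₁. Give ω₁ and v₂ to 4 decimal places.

heading to target = atan2(-3−-3, 2−1.5) = 0.0000
Δθ = wrap(0.0000 − -2.3562) = 2.3562; ω₁ = Δθ/dt₁ = 0.9425
distance = √((2−1.5)² + (-3−-3)²) = 0.5000; v₂ = distance/dt₂ = 0.2000

ω₁ = 0.9425, v₂ = 0.2000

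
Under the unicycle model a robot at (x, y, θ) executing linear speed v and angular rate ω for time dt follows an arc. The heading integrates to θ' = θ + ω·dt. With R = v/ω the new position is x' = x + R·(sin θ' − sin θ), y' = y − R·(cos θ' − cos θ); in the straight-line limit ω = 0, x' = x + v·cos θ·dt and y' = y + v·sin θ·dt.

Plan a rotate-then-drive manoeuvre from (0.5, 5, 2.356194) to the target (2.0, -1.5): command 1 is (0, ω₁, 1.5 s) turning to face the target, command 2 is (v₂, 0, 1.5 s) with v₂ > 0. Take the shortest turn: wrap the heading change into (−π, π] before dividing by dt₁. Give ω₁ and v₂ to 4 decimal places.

heading to target = atan2(-1.5−5, 2−0.5) = -1.3440
Δθ = wrap(-1.3440 − 2.3562) = 2.5830; ω₁ = Δθ/dt₁ = 1.7220
distance = √((2−0.5)² + (-1.5−5)²) = 6.6708; v₂ = distance/dt₂ = 4.4472

ω₁ = 1.7220, v₂ = 4.4472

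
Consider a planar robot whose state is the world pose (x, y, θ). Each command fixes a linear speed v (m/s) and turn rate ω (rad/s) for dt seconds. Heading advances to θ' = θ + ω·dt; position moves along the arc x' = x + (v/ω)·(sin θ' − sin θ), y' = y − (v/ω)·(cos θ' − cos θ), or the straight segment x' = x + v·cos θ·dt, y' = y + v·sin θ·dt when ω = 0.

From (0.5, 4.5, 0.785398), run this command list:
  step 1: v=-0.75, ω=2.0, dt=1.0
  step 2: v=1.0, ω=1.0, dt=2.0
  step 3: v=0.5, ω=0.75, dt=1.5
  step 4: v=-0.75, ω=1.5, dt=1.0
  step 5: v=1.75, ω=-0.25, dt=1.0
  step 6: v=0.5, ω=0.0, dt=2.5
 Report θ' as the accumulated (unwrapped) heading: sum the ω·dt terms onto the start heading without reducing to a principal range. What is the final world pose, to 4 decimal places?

(0.8157, 4.4819, 7.1604)

step 1: θ'=2.7854 (R=-0.3750) → pose (0.6344, 3.8834, 2.7854)
step 2: θ'=4.7854 (R=1.0000) → pose (-0.7116, 2.8732, 4.7854)
step 3: θ'=5.9104 (R=0.6667) → pose (-0.2896, 2.3010, 5.9104)
step 4: θ'=7.4104 (R=-0.5000) → pose (-0.9233, 2.0499, 7.4104)
step 5: θ'=7.1604 (R=-7.0000) → pose (0.0165, 3.5207, 7.1604)
step 6: θ'=7.1604 (straight) → pose (0.8157, 4.4819, 7.1604)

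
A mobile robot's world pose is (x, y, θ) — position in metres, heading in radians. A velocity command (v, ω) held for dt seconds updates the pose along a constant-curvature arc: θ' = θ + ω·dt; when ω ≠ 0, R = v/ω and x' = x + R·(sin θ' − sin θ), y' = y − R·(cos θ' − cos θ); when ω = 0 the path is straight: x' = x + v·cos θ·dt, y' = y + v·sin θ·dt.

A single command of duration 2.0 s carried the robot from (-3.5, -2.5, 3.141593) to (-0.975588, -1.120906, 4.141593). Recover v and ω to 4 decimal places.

v = -1.5000, ω = 0.5000

Δθ = 4.141593 − 3.141593 = 1.000000
ω = Δθ/dt = 1.000000/2.0 = 0.5000
R = Δx/(sin θ' − sin θ) = -3.0000
v = R·ω = -3.0000·0.5000 = -1.5000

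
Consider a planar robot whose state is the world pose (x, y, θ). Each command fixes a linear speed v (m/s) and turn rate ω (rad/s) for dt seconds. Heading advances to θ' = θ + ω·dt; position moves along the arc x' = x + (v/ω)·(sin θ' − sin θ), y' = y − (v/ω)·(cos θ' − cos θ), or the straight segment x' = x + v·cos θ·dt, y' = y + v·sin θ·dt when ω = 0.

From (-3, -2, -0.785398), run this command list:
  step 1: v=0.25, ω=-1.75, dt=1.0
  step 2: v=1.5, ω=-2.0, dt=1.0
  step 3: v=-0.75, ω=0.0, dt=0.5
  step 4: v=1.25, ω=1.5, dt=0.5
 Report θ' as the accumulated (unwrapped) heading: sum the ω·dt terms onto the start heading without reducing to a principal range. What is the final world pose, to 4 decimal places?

step 1: θ'=-2.5354 (R=-0.1429) → pose (-3.0196, -2.2184, -2.5354)
step 2: θ'=-4.5354 (R=-0.7500) → pose (-4.1852, -1.7341, -4.5354)
step 3: θ'=-4.5354 (straight) → pose (-4.1192, -2.1032, -4.5354)
step 4: θ'=-3.7854 (R=0.8333) → pose (-4.4393, -1.5835, -3.7854)

(-4.4393, -1.5835, -3.7854)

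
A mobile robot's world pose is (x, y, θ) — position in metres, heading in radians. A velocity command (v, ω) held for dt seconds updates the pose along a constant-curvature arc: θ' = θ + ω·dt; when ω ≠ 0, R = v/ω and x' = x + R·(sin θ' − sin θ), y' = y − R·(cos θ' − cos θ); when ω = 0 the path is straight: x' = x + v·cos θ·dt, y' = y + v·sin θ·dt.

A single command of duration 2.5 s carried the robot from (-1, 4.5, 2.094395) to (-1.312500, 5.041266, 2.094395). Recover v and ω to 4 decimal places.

Δθ = 2.094395 − 2.094395 = 0.000000
ω = Δθ/dt = 0.000000/2.5 = 0.0000
ω = 0 → v = (Δx·cos θ + Δy·sin θ)/dt = 0.2500

v = 0.2500, ω = 0.0000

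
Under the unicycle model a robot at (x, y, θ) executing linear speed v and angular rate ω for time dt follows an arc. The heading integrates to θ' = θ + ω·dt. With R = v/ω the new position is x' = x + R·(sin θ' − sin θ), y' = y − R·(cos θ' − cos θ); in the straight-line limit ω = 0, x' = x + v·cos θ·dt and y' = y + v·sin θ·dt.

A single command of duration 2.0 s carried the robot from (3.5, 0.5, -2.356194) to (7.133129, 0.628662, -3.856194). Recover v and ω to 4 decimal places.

v = -2.0000, ω = -0.7500

Δθ = -3.856194 − -2.356194 = -1.500000
ω = Δθ/dt = -1.500000/2.0 = -0.7500
R = Δx/(sin θ' − sin θ) = 2.6667
v = R·ω = 2.6667·-0.7500 = -2.0000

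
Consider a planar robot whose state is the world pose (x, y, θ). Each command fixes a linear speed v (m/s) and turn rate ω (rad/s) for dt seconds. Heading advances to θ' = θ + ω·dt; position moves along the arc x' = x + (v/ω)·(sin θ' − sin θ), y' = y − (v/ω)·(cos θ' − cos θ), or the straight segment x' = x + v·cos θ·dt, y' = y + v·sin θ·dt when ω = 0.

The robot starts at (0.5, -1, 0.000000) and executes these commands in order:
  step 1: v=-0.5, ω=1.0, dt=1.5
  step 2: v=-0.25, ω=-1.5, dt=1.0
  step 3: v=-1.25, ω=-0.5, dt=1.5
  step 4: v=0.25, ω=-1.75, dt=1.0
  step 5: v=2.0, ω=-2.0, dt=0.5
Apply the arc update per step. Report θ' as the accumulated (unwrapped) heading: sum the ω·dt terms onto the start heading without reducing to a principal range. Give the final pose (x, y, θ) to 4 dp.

(-2.8302, -1.3030, -3.5000)

step 1: θ'=1.5000 (R=-0.5000) → pose (0.0013, -1.4646, 1.5000)
step 2: θ'=0.0000 (R=0.1667) → pose (-0.1650, -1.6195, 0.0000)
step 3: θ'=-0.7500 (R=2.5000) → pose (-1.8691, -0.9487, -0.7500)
step 4: θ'=-2.5000 (R=-0.1429) → pose (-1.8810, -1.1677, -2.5000)
step 5: θ'=-3.5000 (R=-1.0000) → pose (-2.8302, -1.3030, -3.5000)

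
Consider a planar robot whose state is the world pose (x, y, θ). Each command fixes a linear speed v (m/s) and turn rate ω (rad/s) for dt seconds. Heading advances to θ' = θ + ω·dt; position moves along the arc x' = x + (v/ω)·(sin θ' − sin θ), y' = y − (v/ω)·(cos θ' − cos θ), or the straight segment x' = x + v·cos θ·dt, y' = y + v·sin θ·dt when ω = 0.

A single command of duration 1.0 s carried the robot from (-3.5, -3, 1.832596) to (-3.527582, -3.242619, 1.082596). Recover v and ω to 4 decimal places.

v = -0.2500, ω = -0.7500

Δθ = 1.082596 − 1.832596 = -0.750000
ω = Δθ/dt = -0.750000/1.0 = -0.7500
R = −Δy/(cos θ' − cos θ) = 0.3333
v = R·ω = 0.3333·-0.7500 = -0.2500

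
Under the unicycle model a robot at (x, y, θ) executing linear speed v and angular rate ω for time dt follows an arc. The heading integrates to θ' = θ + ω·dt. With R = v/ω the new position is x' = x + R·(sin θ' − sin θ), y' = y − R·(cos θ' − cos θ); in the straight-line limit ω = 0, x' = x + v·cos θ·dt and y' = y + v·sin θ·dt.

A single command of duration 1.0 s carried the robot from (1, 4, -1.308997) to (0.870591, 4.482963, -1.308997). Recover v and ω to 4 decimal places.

v = -0.5000, ω = 0.0000

Δθ = -1.308997 − -1.308997 = 0.000000
ω = Δθ/dt = 0.000000/1.0 = 0.0000
ω = 0 → v = (Δx·cos θ + Δy·sin θ)/dt = -0.5000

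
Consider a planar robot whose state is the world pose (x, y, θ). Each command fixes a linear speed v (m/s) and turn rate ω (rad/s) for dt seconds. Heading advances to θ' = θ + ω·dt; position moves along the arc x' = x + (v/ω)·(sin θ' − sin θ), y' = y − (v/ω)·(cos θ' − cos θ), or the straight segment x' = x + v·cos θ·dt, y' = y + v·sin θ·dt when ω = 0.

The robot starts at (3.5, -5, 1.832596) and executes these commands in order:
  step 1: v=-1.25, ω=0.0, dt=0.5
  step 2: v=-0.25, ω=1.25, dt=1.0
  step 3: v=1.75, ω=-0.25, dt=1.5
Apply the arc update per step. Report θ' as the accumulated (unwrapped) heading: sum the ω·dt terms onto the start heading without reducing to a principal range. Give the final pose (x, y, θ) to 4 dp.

step 1: θ'=1.8326 (straight) → pose (3.6618, -5.6037, 1.8326)
step 2: θ'=3.0826 (R=-0.2000) → pose (3.8432, -5.7516, 3.0826)
step 3: θ'=2.7076 (R=-7.0000) → pose (1.3124, -5.1148, 2.7076)

(1.3124, -5.1148, 2.7076)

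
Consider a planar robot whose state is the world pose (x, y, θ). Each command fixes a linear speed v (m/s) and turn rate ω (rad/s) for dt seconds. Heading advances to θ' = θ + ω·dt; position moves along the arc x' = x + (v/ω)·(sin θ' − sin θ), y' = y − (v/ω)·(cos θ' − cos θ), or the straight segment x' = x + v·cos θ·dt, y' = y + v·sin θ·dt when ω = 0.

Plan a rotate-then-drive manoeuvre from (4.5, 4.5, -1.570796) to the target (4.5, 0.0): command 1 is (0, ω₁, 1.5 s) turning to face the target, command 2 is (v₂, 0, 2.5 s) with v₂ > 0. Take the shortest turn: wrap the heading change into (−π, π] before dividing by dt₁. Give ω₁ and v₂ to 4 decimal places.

heading to target = atan2(0−4.5, 4.5−4.5) = -1.5708
Δθ = wrap(-1.5708 − -1.5708) = 0.0000; ω₁ = Δθ/dt₁ = 0.0000
distance = √((4.5−4.5)² + (0−4.5)²) = 4.5000; v₂ = distance/dt₂ = 1.8000

ω₁ = 0.0000, v₂ = 1.8000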